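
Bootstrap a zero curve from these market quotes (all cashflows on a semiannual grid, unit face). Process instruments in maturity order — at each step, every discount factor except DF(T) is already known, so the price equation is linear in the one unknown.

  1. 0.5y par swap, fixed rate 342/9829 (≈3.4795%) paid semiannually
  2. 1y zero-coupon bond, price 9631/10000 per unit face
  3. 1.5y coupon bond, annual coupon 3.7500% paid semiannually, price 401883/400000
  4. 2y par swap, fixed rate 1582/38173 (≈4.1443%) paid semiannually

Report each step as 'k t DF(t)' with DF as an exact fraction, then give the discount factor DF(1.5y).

step 1 [0.5y] swap r/2=171/9829: DF=(1 − 171/9829·(0))/(1+171/9829) = 9829/10000 ≈ 0.982900
step 2 [1y] zero: DF = P = 9631/10000 ≈ 0.963100
step 3 [1.5y] bond c/2=3/160: DF=(401883/400000 − 3/160·(0.982900+0.963100))/(1+3/160) = 594/625 ≈ 0.950400
step 4 [2y] swap r/2=791/38173: DF=(1 − 791/38173·(0.982900+0.963100+0.950400))/(1+791/38173) = 9209/10000 ≈ 0.920900

1 1/2 9829/10000
2 1 9631/10000
3 3/2 594/625
4 2 9209/10000
DF(1.5y) = 594/625 ≈ 0.950400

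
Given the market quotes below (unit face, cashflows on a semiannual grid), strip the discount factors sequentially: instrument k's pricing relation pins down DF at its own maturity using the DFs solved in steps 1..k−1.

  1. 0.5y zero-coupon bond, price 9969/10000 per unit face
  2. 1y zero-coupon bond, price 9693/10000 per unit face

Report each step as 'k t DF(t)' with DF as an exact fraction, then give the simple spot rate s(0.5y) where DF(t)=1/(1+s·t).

step 1 [0.5y] zero: DF = P = 9969/10000 ≈ 0.996900
step 2 [1y] zero: DF = P = 9693/10000 ≈ 0.969300

1 1/2 9969/10000
2 1 9693/10000
s(0.5y) = (1/(9969/10000) − 1)/(1/2) = 62/9969 ≈ 0.6219%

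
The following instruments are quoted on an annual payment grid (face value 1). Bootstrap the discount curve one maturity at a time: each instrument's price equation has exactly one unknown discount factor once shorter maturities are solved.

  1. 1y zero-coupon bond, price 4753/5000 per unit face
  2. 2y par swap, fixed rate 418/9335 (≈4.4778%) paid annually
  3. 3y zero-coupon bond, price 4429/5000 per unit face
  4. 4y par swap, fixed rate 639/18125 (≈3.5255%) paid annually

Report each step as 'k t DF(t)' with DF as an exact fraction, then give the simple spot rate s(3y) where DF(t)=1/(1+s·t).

step 1 [1y] zero: DF = P = 4753/5000 ≈ 0.950600
step 2 [2y] swap r/1=418/9335: DF=(1 − 418/9335·(0.950600))/(1+418/9335) = 2291/2500 ≈ 0.916400
step 3 [3y] zero: DF = P = 4429/5000 ≈ 0.885800
step 4 [4y] swap r/1=639/18125: DF=(1 − 639/18125·(0.950600+0.916400+0.885800))/(1+639/18125) = 4361/5000 ≈ 0.872200

1 1 4753/5000
2 2 2291/2500
3 3 4429/5000
4 4 4361/5000
s(3y) = (1/(4429/5000) − 1)/(3) = 571/13287 ≈ 4.2974%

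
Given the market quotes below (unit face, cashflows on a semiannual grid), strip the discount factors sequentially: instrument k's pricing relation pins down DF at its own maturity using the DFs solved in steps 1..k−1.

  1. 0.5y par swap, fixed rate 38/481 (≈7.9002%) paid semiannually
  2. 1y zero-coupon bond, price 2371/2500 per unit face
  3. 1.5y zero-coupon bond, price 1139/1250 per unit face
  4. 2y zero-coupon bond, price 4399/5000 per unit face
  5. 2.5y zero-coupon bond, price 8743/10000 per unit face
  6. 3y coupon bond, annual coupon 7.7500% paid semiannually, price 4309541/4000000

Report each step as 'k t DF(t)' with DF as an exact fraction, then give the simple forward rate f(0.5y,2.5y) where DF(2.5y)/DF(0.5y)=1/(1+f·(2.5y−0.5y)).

step 1 [0.5y] swap r/2=19/481: DF=(1 − 19/481·(0))/(1+19/481) = 481/500 ≈ 0.962000
step 2 [1y] zero: DF = P = 2371/2500 ≈ 0.948400
step 3 [1.5y] zero: DF = P = 1139/1250 ≈ 0.911200
step 4 [2y] zero: DF = P = 4399/5000 ≈ 0.879800
step 5 [2.5y] zero: DF = P = 8743/10000 ≈ 0.874300
step 6 [3y] bond c/2=31/800: DF=(4309541/4000000 − 31/800·(0.962000+0.948400+0.911200+0.879800+0.874300))/(1+31/800) = 1733/2000 ≈ 0.866500

1 1/2 481/500
2 1 2371/2500
3 3/2 1139/1250
4 2 4399/5000
5 5/2 8743/10000
6 3 1733/2000
f(0.5y,2.5y) = ((481/500)/(8743/10000) − 1)/(2) = 877/17486 ≈ 5.0154%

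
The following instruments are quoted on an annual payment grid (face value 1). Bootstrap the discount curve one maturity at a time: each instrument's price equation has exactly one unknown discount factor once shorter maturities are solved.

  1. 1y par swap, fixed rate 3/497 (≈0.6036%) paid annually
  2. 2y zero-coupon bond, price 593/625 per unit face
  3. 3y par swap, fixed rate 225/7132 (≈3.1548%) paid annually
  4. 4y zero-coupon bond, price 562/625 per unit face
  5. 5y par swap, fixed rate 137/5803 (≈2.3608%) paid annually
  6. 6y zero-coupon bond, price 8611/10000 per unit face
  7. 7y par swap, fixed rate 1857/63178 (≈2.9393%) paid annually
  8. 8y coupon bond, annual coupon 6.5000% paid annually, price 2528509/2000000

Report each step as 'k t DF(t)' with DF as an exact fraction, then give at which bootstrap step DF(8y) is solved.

step 1 [1y] swap r/1=3/497: DF=(1 − 3/497·(0))/(1+3/497) = 497/500 ≈ 0.994000
step 2 [2y] zero: DF = P = 593/625 ≈ 0.948800
step 3 [3y] swap r/1=225/7132: DF=(1 − 225/7132·(0.994000+0.948800))/(1+225/7132) = 91/100 ≈ 0.910000
step 4 [4y] zero: DF = P = 562/625 ≈ 0.899200
step 5 [5y] swap r/1=137/5803: DF=(1 − 137/5803·(0.994000+0.948800+0.910000+0.899200))/(1+137/5803) = 1113/1250 ≈ 0.890400
step 6 [6y] zero: DF = P = 8611/10000 ≈ 0.861100
step 7 [7y] swap r/1=1857/63178: DF=(1 − 1857/63178·(0.994000+0.948800+0.910000+0.899200+0.890400+0.861100))/(1+1857/63178) = 8143/10000 ≈ 0.814300
step 8 [8y] bond c/1=13/200: DF=(2528509/2000000 − 13/200·(0.994000+0.948800+0.910000+0.899200+0.890400+0.861100+0.814300))/(1+13/200) = 1603/2000 ≈ 0.801500

1 1 497/500
2 2 593/625
3 3 91/100
4 4 562/625
5 5 1113/1250
6 6 8611/10000
7 7 8143/10000
8 8 1603/2000
DF(8y) is solved at step 8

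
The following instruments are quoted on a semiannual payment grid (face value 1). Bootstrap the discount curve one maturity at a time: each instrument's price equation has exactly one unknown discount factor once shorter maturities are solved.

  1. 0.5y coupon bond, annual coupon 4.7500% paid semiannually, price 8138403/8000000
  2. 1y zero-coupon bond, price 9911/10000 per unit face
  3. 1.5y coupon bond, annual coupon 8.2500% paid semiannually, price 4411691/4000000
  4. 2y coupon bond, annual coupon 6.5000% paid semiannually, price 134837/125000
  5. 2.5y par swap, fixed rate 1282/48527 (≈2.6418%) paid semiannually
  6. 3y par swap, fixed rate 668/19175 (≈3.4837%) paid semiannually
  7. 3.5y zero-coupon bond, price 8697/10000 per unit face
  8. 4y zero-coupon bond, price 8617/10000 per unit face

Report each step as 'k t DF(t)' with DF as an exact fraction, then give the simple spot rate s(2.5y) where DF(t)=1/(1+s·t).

1 1/2 9937/10000
2 1 9911/10000
3 3/2 4903/5000
4 2 4757/5000
5 5/2 9359/10000
6 3 4499/5000
7 7/2 8697/10000
8 4 8617/10000
s(2.5y) = (1/(9359/10000) − 1)/(5/2) = 1282/46795 ≈ 2.7396%

step 1 [0.5y] bond c/2=19/800: DF=(8138403/8000000 − 19/800·(0))/(1+19/800) = 9937/10000 ≈ 0.993700
step 2 [1y] zero: DF = P = 9911/10000 ≈ 0.991100
step 3 [1.5y] bond c/2=33/800: DF=(4411691/4000000 − 33/800·(0.993700+0.991100))/(1+33/800) = 4903/5000 ≈ 0.980600
step 4 [2y] bond c/2=13/400: DF=(134837/125000 − 13/400·(0.993700+0.991100+0.980600))/(1+13/400) = 4757/5000 ≈ 0.951400
step 5 [2.5y] swap r/2=641/48527: DF=(1 − 641/48527·(0.993700+0.991100+0.980600+0.951400))/(1+641/48527) = 9359/10000 ≈ 0.935900
step 6 [3y] swap r/2=334/19175: DF=(1 − 334/19175·(0.993700+0.991100+0.980600+0.951400+0.935900))/(1+334/19175) = 4499/5000 ≈ 0.899800
step 7 [3.5y] zero: DF = P = 8697/10000 ≈ 0.869700
step 8 [4y] zero: DF = P = 8617/10000 ≈ 0.861700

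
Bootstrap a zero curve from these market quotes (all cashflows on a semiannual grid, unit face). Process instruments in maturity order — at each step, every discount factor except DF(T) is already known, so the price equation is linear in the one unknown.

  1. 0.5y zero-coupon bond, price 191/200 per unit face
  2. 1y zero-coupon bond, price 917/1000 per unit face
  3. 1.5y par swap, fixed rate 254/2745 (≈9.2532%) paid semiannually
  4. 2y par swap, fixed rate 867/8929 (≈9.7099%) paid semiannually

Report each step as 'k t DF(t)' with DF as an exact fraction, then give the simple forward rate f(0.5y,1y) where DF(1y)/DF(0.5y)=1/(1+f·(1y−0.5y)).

1 1/2 191/200
2 1 917/1000
3 3/2 873/1000
4 2 4133/5000
f(0.5y,1y) = ((191/200)/(917/1000) − 1)/(1/2) = 76/917 ≈ 8.2879%

step 1 [0.5y] zero: DF = P = 191/200 ≈ 0.955000
step 2 [1y] zero: DF = P = 917/1000 ≈ 0.917000
step 3 [1.5y] swap r/2=127/2745: DF=(1 − 127/2745·(0.955000+0.917000))/(1+127/2745) = 873/1000 ≈ 0.873000
step 4 [2y] swap r/2=867/17858: DF=(1 − 867/17858·(0.955000+0.917000+0.873000))/(1+867/17858) = 4133/5000 ≈ 0.826600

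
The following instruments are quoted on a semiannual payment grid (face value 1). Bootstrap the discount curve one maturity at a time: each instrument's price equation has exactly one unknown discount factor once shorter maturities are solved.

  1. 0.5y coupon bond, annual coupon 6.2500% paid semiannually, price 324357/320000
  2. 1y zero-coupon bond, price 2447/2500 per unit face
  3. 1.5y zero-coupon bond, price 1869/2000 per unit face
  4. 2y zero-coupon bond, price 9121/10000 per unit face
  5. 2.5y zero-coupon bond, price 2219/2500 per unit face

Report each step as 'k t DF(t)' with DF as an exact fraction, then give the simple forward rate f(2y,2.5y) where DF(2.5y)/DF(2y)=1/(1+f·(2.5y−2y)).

step 1 [0.5y] bond c/2=1/32: DF=(324357/320000 − 1/32·(0))/(1+1/32) = 9829/10000 ≈ 0.982900
step 2 [1y] zero: DF = P = 2447/2500 ≈ 0.978800
step 3 [1.5y] zero: DF = P = 1869/2000 ≈ 0.934500
step 4 [2y] zero: DF = P = 9121/10000 ≈ 0.912100
step 5 [2.5y] zero: DF = P = 2219/2500 ≈ 0.887600

1 1/2 9829/10000
2 1 2447/2500
3 3/2 1869/2000
4 2 9121/10000
5 5/2 2219/2500
f(2y,2.5y) = ((9121/10000)/(2219/2500) − 1)/(1/2) = 35/634 ≈ 5.5205%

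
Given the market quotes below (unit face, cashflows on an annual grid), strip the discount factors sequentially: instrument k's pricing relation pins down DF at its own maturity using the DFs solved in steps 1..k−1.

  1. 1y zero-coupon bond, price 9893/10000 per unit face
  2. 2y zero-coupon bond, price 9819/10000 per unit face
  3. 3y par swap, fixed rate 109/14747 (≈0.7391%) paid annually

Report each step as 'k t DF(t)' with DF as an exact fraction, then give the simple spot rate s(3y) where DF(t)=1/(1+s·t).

1 1 9893/10000
2 2 9819/10000
3 3 4891/5000
s(3y) = (1/(4891/5000) − 1)/(3) = 109/14673 ≈ 0.7429%

step 1 [1y] zero: DF = P = 9893/10000 ≈ 0.989300
step 2 [2y] zero: DF = P = 9819/10000 ≈ 0.981900
step 3 [3y] swap r/1=109/14747: DF=(1 − 109/14747·(0.989300+0.981900))/(1+109/14747) = 4891/5000 ≈ 0.978200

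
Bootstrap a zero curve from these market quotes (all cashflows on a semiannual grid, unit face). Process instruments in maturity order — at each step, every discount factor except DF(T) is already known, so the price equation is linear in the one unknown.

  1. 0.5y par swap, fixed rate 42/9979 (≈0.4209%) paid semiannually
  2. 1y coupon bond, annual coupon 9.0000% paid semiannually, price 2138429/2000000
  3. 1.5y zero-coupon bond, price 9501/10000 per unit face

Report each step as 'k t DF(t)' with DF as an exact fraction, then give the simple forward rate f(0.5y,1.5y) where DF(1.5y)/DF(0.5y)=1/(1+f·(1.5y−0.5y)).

step 1 [0.5y] swap r/2=21/9979: DF=(1 − 21/9979·(0))/(1+21/9979) = 9979/10000 ≈ 0.997900
step 2 [1y] bond c/2=9/200: DF=(2138429/2000000 − 9/200·(0.997900))/(1+9/200) = 4901/5000 ≈ 0.980200
step 3 [1.5y] zero: DF = P = 9501/10000 ≈ 0.950100

1 1/2 9979/10000
2 1 4901/5000
3 3/2 9501/10000
f(0.5y,1.5y) = ((9979/10000)/(9501/10000) − 1)/(1) = 478/9501 ≈ 5.0310%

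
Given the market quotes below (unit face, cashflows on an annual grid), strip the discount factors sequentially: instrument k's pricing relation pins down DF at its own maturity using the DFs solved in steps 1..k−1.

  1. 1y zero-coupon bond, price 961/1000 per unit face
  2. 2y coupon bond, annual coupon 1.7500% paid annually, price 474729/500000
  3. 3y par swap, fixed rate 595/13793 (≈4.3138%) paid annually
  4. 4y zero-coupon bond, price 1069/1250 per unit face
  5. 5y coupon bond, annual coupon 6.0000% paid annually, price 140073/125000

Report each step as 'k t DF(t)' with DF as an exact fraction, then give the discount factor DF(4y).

step 1 [1y] zero: DF = P = 961/1000 ≈ 0.961000
step 2 [2y] bond c/1=7/400: DF=(474729/500000 − 7/400·(0.961000))/(1+7/400) = 4583/5000 ≈ 0.916600
step 3 [3y] swap r/1=595/13793: DF=(1 − 595/13793·(0.961000+0.916600))/(1+595/13793) = 881/1000 ≈ 0.881000
step 4 [4y] zero: DF = P = 1069/1250 ≈ 0.855200
step 5 [5y] bond c/1=3/50: DF=(140073/125000 − 3/50·(0.961000+0.916600+0.881000+0.855200))/(1+3/50) = 4263/5000 ≈ 0.852600

1 1 961/1000
2 2 4583/5000
3 3 881/1000
4 4 1069/1250
5 5 4263/5000
DF(4y) = 1069/1250 ≈ 0.855200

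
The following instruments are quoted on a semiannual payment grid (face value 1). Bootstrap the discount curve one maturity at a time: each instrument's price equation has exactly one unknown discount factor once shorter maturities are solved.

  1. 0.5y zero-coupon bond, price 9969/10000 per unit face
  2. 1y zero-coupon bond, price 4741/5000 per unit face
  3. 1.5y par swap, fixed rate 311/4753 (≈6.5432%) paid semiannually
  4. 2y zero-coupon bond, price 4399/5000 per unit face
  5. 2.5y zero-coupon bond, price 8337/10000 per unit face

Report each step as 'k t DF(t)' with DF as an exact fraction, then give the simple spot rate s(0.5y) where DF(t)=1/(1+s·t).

1 1/2 9969/10000
2 1 4741/5000
3 3/2 9067/10000
4 2 4399/5000
5 5/2 8337/10000
s(0.5y) = (1/(9969/10000) − 1)/(1/2) = 62/9969 ≈ 0.6219%

step 1 [0.5y] zero: DF = P = 9969/10000 ≈ 0.996900
step 2 [1y] zero: DF = P = 4741/5000 ≈ 0.948200
step 3 [1.5y] swap r/2=311/9506: DF=(1 − 311/9506·(0.996900+0.948200))/(1+311/9506) = 9067/10000 ≈ 0.906700
step 4 [2y] zero: DF = P = 4399/5000 ≈ 0.879800
step 5 [2.5y] zero: DF = P = 8337/10000 ≈ 0.833700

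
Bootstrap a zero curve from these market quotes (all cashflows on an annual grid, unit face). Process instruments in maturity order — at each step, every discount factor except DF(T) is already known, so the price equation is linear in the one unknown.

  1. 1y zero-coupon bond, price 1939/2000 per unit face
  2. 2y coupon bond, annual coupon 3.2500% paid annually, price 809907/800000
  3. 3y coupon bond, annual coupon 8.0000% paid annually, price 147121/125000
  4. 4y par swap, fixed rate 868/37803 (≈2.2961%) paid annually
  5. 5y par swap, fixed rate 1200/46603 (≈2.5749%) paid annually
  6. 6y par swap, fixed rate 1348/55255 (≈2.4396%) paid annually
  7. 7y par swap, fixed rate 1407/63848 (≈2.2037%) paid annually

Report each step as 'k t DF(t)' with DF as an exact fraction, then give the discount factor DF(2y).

step 1 [1y] zero: DF = P = 1939/2000 ≈ 0.969500
step 2 [2y] bond c/1=13/400: DF=(809907/800000 − 13/400·(0.969500))/(1+13/400) = 19/20 ≈ 0.950000
step 3 [3y] bond c/1=2/25: DF=(147121/125000 − 2/25·(0.969500+0.950000))/(1+2/25) = 2369/2500 ≈ 0.947600
step 4 [4y] swap r/1=868/37803: DF=(1 − 868/37803·(0.969500+0.950000+0.947600))/(1+868/37803) = 2283/2500 ≈ 0.913200
step 5 [5y] swap r/1=1200/46603: DF=(1 − 1200/46603·(0.969500+0.950000+0.947600+0.913200))/(1+1200/46603) = 22/25 ≈ 0.880000
step 6 [6y] swap r/1=1348/55255: DF=(1 − 1348/55255·(0.969500+0.950000+0.947600+0.913200+0.880000))/(1+1348/55255) = 2163/2500 ≈ 0.865200
step 7 [7y] swap r/1=1407/63848: DF=(1 − 1407/63848·(0.969500+0.950000+0.947600+0.913200+0.880000+0.865200))/(1+1407/63848) = 8593/10000 ≈ 0.859300

1 1 1939/2000
2 2 19/20
3 3 2369/2500
4 4 2283/2500
5 5 22/25
6 6 2163/2500
7 7 8593/10000
DF(2y) = 19/20 ≈ 0.950000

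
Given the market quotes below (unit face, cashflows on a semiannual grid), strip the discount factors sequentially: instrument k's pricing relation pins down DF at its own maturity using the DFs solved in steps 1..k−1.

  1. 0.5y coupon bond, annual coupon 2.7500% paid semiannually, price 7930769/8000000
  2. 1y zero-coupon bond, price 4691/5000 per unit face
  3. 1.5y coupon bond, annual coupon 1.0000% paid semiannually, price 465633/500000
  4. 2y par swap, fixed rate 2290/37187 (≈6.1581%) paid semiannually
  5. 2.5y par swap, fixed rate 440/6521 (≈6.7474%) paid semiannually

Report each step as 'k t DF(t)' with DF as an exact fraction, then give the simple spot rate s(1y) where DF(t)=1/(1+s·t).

1 1/2 9779/10000
2 1 4691/5000
3 3/2 9171/10000
4 2 1771/2000
5 5/2 423/500
s(1y) = (1/(4691/5000) − 1)/(1) = 309/4691 ≈ 6.5871%

step 1 [0.5y] bond c/2=11/800: DF=(7930769/8000000 − 11/800·(0))/(1+11/800) = 9779/10000 ≈ 0.977900
step 2 [1y] zero: DF = P = 4691/5000 ≈ 0.938200
step 3 [1.5y] bond c/2=1/200: DF=(465633/500000 − 1/200·(0.977900+0.938200))/(1+1/200) = 9171/10000 ≈ 0.917100
step 4 [2y] swap r/2=1145/37187: DF=(1 − 1145/37187·(0.977900+0.938200+0.917100))/(1+1145/37187) = 1771/2000 ≈ 0.885500
step 5 [2.5y] swap r/2=220/6521: DF=(1 − 220/6521·(0.977900+0.938200+0.917100+0.885500))/(1+220/6521) = 423/500 ≈ 0.846000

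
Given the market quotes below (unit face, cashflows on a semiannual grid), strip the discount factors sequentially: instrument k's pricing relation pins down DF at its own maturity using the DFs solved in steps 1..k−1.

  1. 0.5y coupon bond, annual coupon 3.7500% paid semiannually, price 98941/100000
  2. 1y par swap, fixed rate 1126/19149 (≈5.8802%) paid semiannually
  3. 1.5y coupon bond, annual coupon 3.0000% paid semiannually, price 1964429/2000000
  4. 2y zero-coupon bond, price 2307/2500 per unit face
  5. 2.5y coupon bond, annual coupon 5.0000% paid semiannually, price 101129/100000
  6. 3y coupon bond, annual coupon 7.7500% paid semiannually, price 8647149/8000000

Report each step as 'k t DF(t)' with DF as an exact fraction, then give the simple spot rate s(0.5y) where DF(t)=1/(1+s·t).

1 1/2 607/625
2 1 9437/10000
3 3/2 4697/5000
4 2 2307/2500
5 5/2 1789/2000
6 3 8663/10000
s(0.5y) = (1/(607/625) − 1)/(1/2) = 36/607 ≈ 5.9308%

step 1 [0.5y] bond c/2=3/160: DF=(98941/100000 − 3/160·(0))/(1+3/160) = 607/625 ≈ 0.971200
step 2 [1y] swap r/2=563/19149: DF=(1 − 563/19149·(0.971200))/(1+563/19149) = 9437/10000 ≈ 0.943700
step 3 [1.5y] bond c/2=3/200: DF=(1964429/2000000 − 3/200·(0.971200+0.943700))/(1+3/200) = 4697/5000 ≈ 0.939400
step 4 [2y] zero: DF = P = 2307/2500 ≈ 0.922800
step 5 [2.5y] bond c/2=1/40: DF=(101129/100000 − 1/40·(0.971200+0.943700+0.939400+0.922800))/(1+1/40) = 1789/2000 ≈ 0.894500
step 6 [3y] bond c/2=31/800: DF=(8647149/8000000 − 31/800·(0.971200+0.943700+0.939400+0.922800+0.894500))/(1+31/800) = 8663/10000 ≈ 0.866300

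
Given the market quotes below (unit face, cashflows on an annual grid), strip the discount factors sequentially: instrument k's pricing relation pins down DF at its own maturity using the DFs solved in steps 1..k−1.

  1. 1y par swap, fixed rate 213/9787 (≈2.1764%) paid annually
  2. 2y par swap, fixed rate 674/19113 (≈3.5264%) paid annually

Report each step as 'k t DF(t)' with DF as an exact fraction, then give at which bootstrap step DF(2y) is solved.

step 1 [1y] swap r/1=213/9787: DF=(1 − 213/9787·(0))/(1+213/9787) = 9787/10000 ≈ 0.978700
step 2 [2y] swap r/1=674/19113: DF=(1 − 674/19113·(0.978700))/(1+674/19113) = 4663/5000 ≈ 0.932600

1 1 9787/10000
2 2 4663/5000
DF(2y) is solved at step 2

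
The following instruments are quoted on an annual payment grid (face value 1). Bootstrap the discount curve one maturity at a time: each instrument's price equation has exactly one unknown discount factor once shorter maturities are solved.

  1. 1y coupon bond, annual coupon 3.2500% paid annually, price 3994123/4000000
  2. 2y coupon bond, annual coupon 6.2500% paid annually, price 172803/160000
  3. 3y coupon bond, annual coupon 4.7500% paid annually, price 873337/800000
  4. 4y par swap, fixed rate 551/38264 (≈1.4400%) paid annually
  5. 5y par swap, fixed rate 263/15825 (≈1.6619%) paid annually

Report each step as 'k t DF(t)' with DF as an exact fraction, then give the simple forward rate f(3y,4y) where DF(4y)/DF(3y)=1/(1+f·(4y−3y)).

step 1 [1y] bond c/1=13/400: DF=(3994123/4000000 − 13/400·(0))/(1+13/400) = 9671/10000 ≈ 0.967100
step 2 [2y] bond c/1=1/16: DF=(172803/160000 − 1/16·(0.967100))/(1+1/16) = 2399/2500 ≈ 0.959600
step 3 [3y] bond c/1=19/400: DF=(873337/800000 − 19/400·(0.967100+0.959600))/(1+19/400) = 2387/2500 ≈ 0.954800
step 4 [4y] swap r/1=551/38264: DF=(1 − 551/38264·(0.967100+0.959600+0.954800))/(1+551/38264) = 9449/10000 ≈ 0.944900
step 5 [5y] swap r/1=263/15825: DF=(1 − 263/15825·(0.967100+0.959600+0.954800+0.944900))/(1+263/15825) = 9211/10000 ≈ 0.921100

1 1 9671/10000
2 2 2399/2500
3 3 2387/2500
4 4 9449/10000
5 5 9211/10000
f(3y,4y) = ((2387/2500)/(9449/10000) − 1)/(1) = 9/859 ≈ 1.0477%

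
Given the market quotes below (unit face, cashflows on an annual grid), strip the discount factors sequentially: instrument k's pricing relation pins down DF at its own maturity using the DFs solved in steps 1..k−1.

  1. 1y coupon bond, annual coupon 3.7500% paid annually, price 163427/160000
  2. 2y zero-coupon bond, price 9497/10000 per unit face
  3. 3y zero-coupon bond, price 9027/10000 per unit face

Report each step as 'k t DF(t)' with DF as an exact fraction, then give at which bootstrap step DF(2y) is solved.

step 1 [1y] bond c/1=3/80: DF=(163427/160000 − 3/80·(0))/(1+3/80) = 1969/2000 ≈ 0.984500
step 2 [2y] zero: DF = P = 9497/10000 ≈ 0.949700
step 3 [3y] zero: DF = P = 9027/10000 ≈ 0.902700

1 1 1969/2000
2 2 9497/10000
3 3 9027/10000
DF(2y) is solved at step 2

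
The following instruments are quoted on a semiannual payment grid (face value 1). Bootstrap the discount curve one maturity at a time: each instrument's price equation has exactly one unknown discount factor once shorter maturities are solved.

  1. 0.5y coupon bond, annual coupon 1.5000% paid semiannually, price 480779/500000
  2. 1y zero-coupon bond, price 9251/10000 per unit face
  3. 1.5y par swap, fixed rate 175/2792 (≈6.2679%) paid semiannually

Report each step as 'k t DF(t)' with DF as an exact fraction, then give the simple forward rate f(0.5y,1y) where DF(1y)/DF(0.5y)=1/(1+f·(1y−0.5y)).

1 1/2 1193/1250
2 1 9251/10000
3 3/2 73/80
f(0.5y,1y) = ((1193/1250)/(9251/10000) − 1)/(1/2) = 586/9251 ≈ 6.3345%

step 1 [0.5y] bond c/2=3/400: DF=(480779/500000 − 3/400·(0))/(1+3/400) = 1193/1250 ≈ 0.954400
step 2 [1y] zero: DF = P = 9251/10000 ≈ 0.925100
step 3 [1.5y] swap r/2=175/5584: DF=(1 − 175/5584·(0.954400+0.925100))/(1+175/5584) = 73/80 ≈ 0.912500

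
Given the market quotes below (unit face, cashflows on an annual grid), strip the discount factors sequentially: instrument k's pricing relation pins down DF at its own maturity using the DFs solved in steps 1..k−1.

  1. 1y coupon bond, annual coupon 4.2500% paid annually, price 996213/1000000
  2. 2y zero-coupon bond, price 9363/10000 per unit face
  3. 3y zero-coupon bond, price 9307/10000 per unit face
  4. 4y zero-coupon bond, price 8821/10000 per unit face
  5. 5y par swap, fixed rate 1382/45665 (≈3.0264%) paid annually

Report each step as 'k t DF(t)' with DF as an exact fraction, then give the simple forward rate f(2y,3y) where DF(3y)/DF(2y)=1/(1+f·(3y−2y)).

1 1 2389/2500
2 2 9363/10000
3 3 9307/10000
4 4 8821/10000
5 5 4309/5000
f(2y,3y) = ((9363/10000)/(9307/10000) − 1)/(1) = 56/9307 ≈ 0.6017%

step 1 [1y] bond c/1=17/400: DF=(996213/1000000 − 17/400·(0))/(1+17/400) = 2389/2500 ≈ 0.955600
step 2 [2y] zero: DF = P = 9363/10000 ≈ 0.936300
step 3 [3y] zero: DF = P = 9307/10000 ≈ 0.930700
step 4 [4y] zero: DF = P = 8821/10000 ≈ 0.882100
step 5 [5y] swap r/1=1382/45665: DF=(1 − 1382/45665·(0.955600+0.936300+0.930700+0.882100))/(1+1382/45665) = 4309/5000 ≈ 0.861800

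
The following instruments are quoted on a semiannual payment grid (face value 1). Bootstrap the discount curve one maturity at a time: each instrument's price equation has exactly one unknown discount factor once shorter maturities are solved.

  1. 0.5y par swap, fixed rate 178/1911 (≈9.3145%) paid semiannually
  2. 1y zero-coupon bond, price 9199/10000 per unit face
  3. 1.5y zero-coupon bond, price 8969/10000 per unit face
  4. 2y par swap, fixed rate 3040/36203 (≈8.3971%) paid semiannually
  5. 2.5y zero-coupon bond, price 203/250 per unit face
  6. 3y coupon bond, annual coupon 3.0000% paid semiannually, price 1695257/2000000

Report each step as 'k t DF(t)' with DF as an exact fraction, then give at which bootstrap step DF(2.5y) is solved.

1 1/2 1911/2000
2 1 9199/10000
3 3/2 8969/10000
4 2 106/125
5 5/2 203/250
6 3 481/625
DF(2.5y) is solved at step 5

step 1 [0.5y] swap r/2=89/1911: DF=(1 − 89/1911·(0))/(1+89/1911) = 1911/2000 ≈ 0.955500
step 2 [1y] zero: DF = P = 9199/10000 ≈ 0.919900
step 3 [1.5y] zero: DF = P = 8969/10000 ≈ 0.896900
step 4 [2y] swap r/2=1520/36203: DF=(1 − 1520/36203·(0.955500+0.919900+0.896900))/(1+1520/36203) = 106/125 ≈ 0.848000
step 5 [2.5y] zero: DF = P = 203/250 ≈ 0.812000
step 6 [3y] bond c/2=3/200: DF=(1695257/2000000 − 3/200·(0.955500+0.919900+0.896900+0.848000+0.812000))/(1+3/200) = 481/625 ≈ 0.769600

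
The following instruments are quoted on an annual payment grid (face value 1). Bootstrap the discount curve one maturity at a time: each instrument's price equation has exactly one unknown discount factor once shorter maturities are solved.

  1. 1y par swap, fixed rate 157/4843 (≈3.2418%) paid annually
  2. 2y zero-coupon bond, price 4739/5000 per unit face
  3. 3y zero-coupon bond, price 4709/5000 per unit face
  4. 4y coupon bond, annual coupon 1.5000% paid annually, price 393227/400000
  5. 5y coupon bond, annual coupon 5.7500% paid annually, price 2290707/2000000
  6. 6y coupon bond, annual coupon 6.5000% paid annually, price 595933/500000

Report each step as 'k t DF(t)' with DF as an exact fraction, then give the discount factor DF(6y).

step 1 [1y] swap r/1=157/4843: DF=(1 − 157/4843·(0))/(1+157/4843) = 4843/5000 ≈ 0.968600
step 2 [2y] zero: DF = P = 4739/5000 ≈ 0.947800
step 3 [3y] zero: DF = P = 4709/5000 ≈ 0.941800
step 4 [4y] bond c/1=3/200: DF=(393227/400000 − 3/200·(0.968600+0.947800+0.941800))/(1+3/200) = 9263/10000 ≈ 0.926300
step 5 [5y] bond c/1=23/400: DF=(2290707/2000000 − 23/400·(0.968600+0.947800+0.941800+0.926300))/(1+23/400) = 8773/10000 ≈ 0.877300
step 6 [6y] bond c/1=13/200: DF=(595933/500000 − 13/200·(0.968600+0.947800+0.941800+0.926300+0.877300))/(1+13/200) = 4173/5000 ≈ 0.834600

1 1 4843/5000
2 2 4739/5000
3 3 4709/5000
4 4 9263/10000
5 5 8773/10000
6 6 4173/5000
DF(6y) = 4173/5000 ≈ 0.834600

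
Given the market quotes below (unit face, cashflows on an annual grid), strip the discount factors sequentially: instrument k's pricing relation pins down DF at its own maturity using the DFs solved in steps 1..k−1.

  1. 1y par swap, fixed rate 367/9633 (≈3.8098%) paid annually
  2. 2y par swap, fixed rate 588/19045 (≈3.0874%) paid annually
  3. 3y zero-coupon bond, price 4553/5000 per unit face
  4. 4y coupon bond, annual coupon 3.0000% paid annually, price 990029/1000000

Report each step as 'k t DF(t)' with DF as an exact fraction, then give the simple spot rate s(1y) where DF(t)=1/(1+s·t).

step 1 [1y] swap r/1=367/9633: DF=(1 − 367/9633·(0))/(1+367/9633) = 9633/10000 ≈ 0.963300
step 2 [2y] swap r/1=588/19045: DF=(1 − 588/19045·(0.963300))/(1+588/19045) = 2353/2500 ≈ 0.941200
step 3 [3y] zero: DF = P = 4553/5000 ≈ 0.910600
step 4 [4y] bond c/1=3/100: DF=(990029/1000000 − 3/100·(0.963300+0.941200+0.910600))/(1+3/100) = 1099/1250 ≈ 0.879200

1 1 9633/10000
2 2 2353/2500
3 3 4553/5000
4 4 1099/1250
s(1y) = (1/(9633/10000) − 1)/(1) = 367/9633 ≈ 3.8098%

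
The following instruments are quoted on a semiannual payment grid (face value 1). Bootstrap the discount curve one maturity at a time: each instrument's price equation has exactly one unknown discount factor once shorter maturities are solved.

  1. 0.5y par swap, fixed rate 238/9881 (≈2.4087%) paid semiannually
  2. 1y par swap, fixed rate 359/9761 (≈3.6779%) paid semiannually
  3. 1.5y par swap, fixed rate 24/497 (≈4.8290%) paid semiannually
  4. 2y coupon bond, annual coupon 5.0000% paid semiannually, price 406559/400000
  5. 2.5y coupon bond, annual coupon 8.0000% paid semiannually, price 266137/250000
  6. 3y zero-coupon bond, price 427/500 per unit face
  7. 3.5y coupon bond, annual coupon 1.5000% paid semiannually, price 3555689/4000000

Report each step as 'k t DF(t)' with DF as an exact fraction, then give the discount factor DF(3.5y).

step 1 [0.5y] swap r/2=119/9881: DF=(1 − 119/9881·(0))/(1+119/9881) = 9881/10000 ≈ 0.988100
step 2 [1y] swap r/2=359/19522: DF=(1 − 359/19522·(0.988100))/(1+359/19522) = 9641/10000 ≈ 0.964100
step 3 [1.5y] swap r/2=12/497: DF=(1 − 12/497·(0.988100+0.964100))/(1+12/497) = 1163/1250 ≈ 0.930400
step 4 [2y] bond c/2=1/40: DF=(406559/400000 − 1/40·(0.988100+0.964100+0.930400))/(1+1/40) = 9213/10000 ≈ 0.921300
step 5 [2.5y] bond c/2=1/25: DF=(266137/250000 − 1/25·(0.988100+0.964100+0.930400+0.921300))/(1+1/25) = 8773/10000 ≈ 0.877300
step 6 [3y] zero: DF = P = 427/500 ≈ 0.854000
step 7 [3.5y] bond c/2=3/400: DF=(3555689/4000000 − 3/400·(0.988100+0.964100+0.930400+0.921300+0.877300+0.854000))/(1+3/400) = 8411/10000 ≈ 0.841100

1 1/2 9881/10000
2 1 9641/10000
3 3/2 1163/1250
4 2 9213/10000
5 5/2 8773/10000
6 3 427/500
7 7/2 8411/10000
DF(3.5y) = 8411/10000 ≈ 0.841100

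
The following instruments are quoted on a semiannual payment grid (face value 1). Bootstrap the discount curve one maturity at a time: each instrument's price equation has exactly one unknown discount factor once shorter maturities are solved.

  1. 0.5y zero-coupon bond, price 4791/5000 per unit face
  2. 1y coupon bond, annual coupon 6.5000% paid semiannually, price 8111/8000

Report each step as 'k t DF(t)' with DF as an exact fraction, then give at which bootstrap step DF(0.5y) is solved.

1 1/2 4791/5000
2 1 4759/5000
DF(0.5y) is solved at step 1

step 1 [0.5y] zero: DF = P = 4791/5000 ≈ 0.958200
step 2 [1y] bond c/2=13/400: DF=(8111/8000 − 13/400·(0.958200))/(1+13/400) = 4759/5000 ≈ 0.951800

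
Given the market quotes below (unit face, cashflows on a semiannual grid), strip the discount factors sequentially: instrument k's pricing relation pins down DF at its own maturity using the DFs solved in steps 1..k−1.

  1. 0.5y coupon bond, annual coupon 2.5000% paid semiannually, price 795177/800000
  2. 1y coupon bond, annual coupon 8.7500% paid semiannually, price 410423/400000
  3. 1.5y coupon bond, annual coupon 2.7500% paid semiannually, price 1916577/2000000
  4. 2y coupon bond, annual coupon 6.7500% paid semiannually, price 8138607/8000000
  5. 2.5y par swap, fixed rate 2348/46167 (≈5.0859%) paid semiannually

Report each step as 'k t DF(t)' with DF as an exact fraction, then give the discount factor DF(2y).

step 1 [0.5y] bond c/2=1/80: DF=(795177/800000 − 1/80·(0))/(1+1/80) = 9817/10000 ≈ 0.981700
step 2 [1y] bond c/2=7/160: DF=(410423/400000 − 7/160·(0.981700))/(1+7/160) = 9419/10000 ≈ 0.941900
step 3 [1.5y] bond c/2=11/800: DF=(1916577/2000000 − 11/800·(0.981700+0.941900))/(1+11/800) = 1149/1250 ≈ 0.919200
step 4 [2y] bond c/2=27/800: DF=(8138607/8000000 − 27/800·(0.981700+0.941900+0.919200))/(1+27/800) = 8913/10000 ≈ 0.891300
step 5 [2.5y] swap r/2=1174/46167: DF=(1 − 1174/46167·(0.981700+0.941900+0.919200+0.891300))/(1+1174/46167) = 4413/5000 ≈ 0.882600

1 1/2 9817/10000
2 1 9419/10000
3 3/2 1149/1250
4 2 8913/10000
5 5/2 4413/5000
DF(2y) = 8913/10000 ≈ 0.891300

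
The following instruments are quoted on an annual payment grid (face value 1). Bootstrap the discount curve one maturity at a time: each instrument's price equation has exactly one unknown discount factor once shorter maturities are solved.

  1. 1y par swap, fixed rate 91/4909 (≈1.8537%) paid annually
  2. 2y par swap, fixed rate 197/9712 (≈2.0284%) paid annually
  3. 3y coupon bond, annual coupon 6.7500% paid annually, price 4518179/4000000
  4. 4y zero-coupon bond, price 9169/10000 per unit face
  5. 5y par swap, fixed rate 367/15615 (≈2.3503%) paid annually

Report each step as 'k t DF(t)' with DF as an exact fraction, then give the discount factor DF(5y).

step 1 [1y] swap r/1=91/4909: DF=(1 − 91/4909·(0))/(1+91/4909) = 4909/5000 ≈ 0.981800
step 2 [2y] swap r/1=197/9712: DF=(1 − 197/9712·(0.981800))/(1+197/9712) = 4803/5000 ≈ 0.960600
step 3 [3y] bond c/1=27/400: DF=(4518179/4000000 − 27/400·(0.981800+0.960600))/(1+27/400) = 9353/10000 ≈ 0.935300
step 4 [4y] zero: DF = P = 9169/10000 ≈ 0.916900
step 5 [5y] swap r/1=367/15615: DF=(1 − 367/15615·(0.981800+0.960600+0.935300+0.916900))/(1+367/15615) = 8899/10000 ≈ 0.889900

1 1 4909/5000
2 2 4803/5000
3 3 9353/10000
4 4 9169/10000
5 5 8899/10000
DF(5y) = 8899/10000 ≈ 0.889900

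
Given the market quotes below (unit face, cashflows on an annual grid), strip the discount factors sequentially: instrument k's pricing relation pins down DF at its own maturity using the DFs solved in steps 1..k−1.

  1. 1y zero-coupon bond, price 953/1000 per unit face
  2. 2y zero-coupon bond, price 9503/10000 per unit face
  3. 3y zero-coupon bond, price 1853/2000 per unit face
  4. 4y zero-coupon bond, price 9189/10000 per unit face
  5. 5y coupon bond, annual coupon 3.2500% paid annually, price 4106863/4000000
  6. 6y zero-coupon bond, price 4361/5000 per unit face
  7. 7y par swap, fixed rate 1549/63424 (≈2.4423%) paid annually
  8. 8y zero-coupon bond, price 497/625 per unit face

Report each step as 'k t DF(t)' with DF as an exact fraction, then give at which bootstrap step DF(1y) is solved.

1 1 953/1000
2 2 9503/10000
3 3 1853/2000
4 4 9189/10000
5 5 2191/2500
6 6 4361/5000
7 7 8451/10000
8 8 497/625
DF(1y) is solved at step 1

step 1 [1y] zero: DF = P = 953/1000 ≈ 0.953000
step 2 [2y] zero: DF = P = 9503/10000 ≈ 0.950300
step 3 [3y] zero: DF = P = 1853/2000 ≈ 0.926500
step 4 [4y] zero: DF = P = 9189/10000 ≈ 0.918900
step 5 [5y] bond c/1=13/400: DF=(4106863/4000000 − 13/400·(0.953000+0.950300+0.926500+0.918900))/(1+13/400) = 2191/2500 ≈ 0.876400
step 6 [6y] zero: DF = P = 4361/5000 ≈ 0.872200
step 7 [7y] swap r/1=1549/63424: DF=(1 − 1549/63424·(0.953000+0.950300+0.926500+0.918900+0.876400+0.872200))/(1+1549/63424) = 8451/10000 ≈ 0.845100
step 8 [8y] zero: DF = P = 497/625 ≈ 0.795200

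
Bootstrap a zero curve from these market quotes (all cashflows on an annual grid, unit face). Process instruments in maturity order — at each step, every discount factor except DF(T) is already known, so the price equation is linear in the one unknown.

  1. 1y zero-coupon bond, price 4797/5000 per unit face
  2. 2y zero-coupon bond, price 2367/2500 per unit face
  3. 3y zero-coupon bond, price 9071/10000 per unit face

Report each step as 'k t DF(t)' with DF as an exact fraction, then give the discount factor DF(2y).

1 1 4797/5000
2 2 2367/2500
3 3 9071/10000
DF(2y) = 2367/2500 ≈ 0.946800

step 1 [1y] zero: DF = P = 4797/5000 ≈ 0.959400
step 2 [2y] zero: DF = P = 2367/2500 ≈ 0.946800
step 3 [3y] zero: DF = P = 9071/10000 ≈ 0.907100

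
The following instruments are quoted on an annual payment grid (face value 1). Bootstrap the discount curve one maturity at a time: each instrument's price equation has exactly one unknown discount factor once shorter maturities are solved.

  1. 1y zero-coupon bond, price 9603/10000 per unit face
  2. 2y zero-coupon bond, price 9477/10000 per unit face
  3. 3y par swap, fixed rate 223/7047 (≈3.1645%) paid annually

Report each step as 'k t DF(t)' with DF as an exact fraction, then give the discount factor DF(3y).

step 1 [1y] zero: DF = P = 9603/10000 ≈ 0.960300
step 2 [2y] zero: DF = P = 9477/10000 ≈ 0.947700
step 3 [3y] swap r/1=223/7047: DF=(1 − 223/7047·(0.960300+0.947700))/(1+223/7047) = 2277/2500 ≈ 0.910800

1 1 9603/10000
2 2 9477/10000
3 3 2277/2500
DF(3y) = 2277/2500 ≈ 0.910800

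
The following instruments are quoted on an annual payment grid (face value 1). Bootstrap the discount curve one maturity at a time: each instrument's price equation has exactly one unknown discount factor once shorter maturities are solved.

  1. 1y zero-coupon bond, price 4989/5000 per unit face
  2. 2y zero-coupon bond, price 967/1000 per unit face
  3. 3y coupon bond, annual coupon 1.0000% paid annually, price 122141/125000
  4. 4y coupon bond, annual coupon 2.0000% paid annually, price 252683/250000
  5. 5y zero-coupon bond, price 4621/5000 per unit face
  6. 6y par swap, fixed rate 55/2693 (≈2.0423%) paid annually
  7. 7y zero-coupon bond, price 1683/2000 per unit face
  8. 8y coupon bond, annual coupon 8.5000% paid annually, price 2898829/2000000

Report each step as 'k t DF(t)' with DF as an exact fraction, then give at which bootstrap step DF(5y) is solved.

step 1 [1y] zero: DF = P = 4989/5000 ≈ 0.997800
step 2 [2y] zero: DF = P = 967/1000 ≈ 0.967000
step 3 [3y] bond c/1=1/100: DF=(122141/125000 − 1/100·(0.997800+0.967000))/(1+1/100) = 237/250 ≈ 0.948000
step 4 [4y] bond c/1=1/50: DF=(252683/250000 − 1/50·(0.997800+0.967000+0.948000))/(1+1/50) = 4669/5000 ≈ 0.933800
step 5 [5y] zero: DF = P = 4621/5000 ≈ 0.924200
step 6 [6y] swap r/1=55/2693: DF=(1 − 55/2693·(0.997800+0.967000+0.948000+0.933800+0.924200))/(1+55/2693) = 1769/2000 ≈ 0.884500
step 7 [7y] zero: DF = P = 1683/2000 ≈ 0.841500
step 8 [8y] bond c/1=17/200: DF=(2898829/2000000 − 17/200·(0.997800+0.967000+0.948000+0.933800+0.924200+0.884500+0.841500))/(1+17/200) = 8269/10000 ≈ 0.826900

1 1 4989/5000
2 2 967/1000
3 3 237/250
4 4 4669/5000
5 5 4621/5000
6 6 1769/2000
7 7 1683/2000
8 8 8269/10000
DF(5y) is solved at step 5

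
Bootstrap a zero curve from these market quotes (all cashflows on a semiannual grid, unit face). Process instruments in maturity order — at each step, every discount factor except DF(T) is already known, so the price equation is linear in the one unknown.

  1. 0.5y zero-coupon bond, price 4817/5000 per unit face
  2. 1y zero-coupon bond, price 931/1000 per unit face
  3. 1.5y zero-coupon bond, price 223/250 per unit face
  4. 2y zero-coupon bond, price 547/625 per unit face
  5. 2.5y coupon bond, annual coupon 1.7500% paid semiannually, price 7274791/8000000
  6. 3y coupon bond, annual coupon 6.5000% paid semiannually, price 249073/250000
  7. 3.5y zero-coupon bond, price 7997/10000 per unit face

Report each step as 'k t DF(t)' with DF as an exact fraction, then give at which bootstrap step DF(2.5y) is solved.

1 1/2 4817/5000
2 1 931/1000
3 3/2 223/250
4 2 547/625
5 5/2 8697/10000
6 3 8223/10000
7 7/2 7997/10000
DF(2.5y) is solved at step 5

step 1 [0.5y] zero: DF = P = 4817/5000 ≈ 0.963400
step 2 [1y] zero: DF = P = 931/1000 ≈ 0.931000
step 3 [1.5y] zero: DF = P = 223/250 ≈ 0.892000
step 4 [2y] zero: DF = P = 547/625 ≈ 0.875200
step 5 [2.5y] bond c/2=7/800: DF=(7274791/8000000 − 7/800·(0.963400+0.931000+0.892000+0.875200))/(1+7/800) = 8697/10000 ≈ 0.869700
step 6 [3y] bond c/2=13/400: DF=(249073/250000 − 13/400·(0.963400+0.931000+0.892000+0.875200+0.869700))/(1+13/400) = 8223/10000 ≈ 0.822300
step 7 [3.5y] zero: DF = P = 7997/10000 ≈ 0.799700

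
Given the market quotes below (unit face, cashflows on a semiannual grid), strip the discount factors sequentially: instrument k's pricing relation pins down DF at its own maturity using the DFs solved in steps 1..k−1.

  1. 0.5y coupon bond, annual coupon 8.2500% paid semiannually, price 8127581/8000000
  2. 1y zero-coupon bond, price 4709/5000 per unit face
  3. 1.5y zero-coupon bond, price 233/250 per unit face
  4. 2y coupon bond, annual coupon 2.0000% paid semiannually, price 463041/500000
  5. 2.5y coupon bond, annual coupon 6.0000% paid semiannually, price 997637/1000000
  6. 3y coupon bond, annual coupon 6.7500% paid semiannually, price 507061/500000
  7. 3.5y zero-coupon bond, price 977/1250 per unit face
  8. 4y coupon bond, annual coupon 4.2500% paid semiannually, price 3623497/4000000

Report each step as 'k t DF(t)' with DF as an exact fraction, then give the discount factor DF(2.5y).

step 1 [0.5y] bond c/2=33/800: DF=(8127581/8000000 − 33/800·(0))/(1+33/800) = 9757/10000 ≈ 0.975700
step 2 [1y] zero: DF = P = 4709/5000 ≈ 0.941800
step 3 [1.5y] zero: DF = P = 233/250 ≈ 0.932000
step 4 [2y] bond c/2=1/100: DF=(463041/500000 − 1/100·(0.975700+0.941800+0.932000))/(1+1/100) = 8887/10000 ≈ 0.888700
step 5 [2.5y] bond c/2=3/100: DF=(997637/1000000 − 3/100·(0.975700+0.941800+0.932000+0.888700))/(1+3/100) = 8597/10000 ≈ 0.859700
step 6 [3y] bond c/2=27/800: DF=(507061/500000 − 27/800·(0.975700+0.941800+0.932000+0.888700+0.859700))/(1+27/800) = 8309/10000 ≈ 0.830900
step 7 [3.5y] zero: DF = P = 977/1250 ≈ 0.781600
step 8 [4y] bond c/2=17/800: DF=(3623497/4000000 − 17/800·(0.975700+0.941800+0.932000+0.888700+0.859700+0.830900+0.781600))/(1+17/800) = 3789/5000 ≈ 0.757800

1 1/2 9757/10000
2 1 4709/5000
3 3/2 233/250
4 2 8887/10000
5 5/2 8597/10000
6 3 8309/10000
7 7/2 977/1250
8 4 3789/5000
DF(2.5y) = 8597/10000 ≈ 0.859700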